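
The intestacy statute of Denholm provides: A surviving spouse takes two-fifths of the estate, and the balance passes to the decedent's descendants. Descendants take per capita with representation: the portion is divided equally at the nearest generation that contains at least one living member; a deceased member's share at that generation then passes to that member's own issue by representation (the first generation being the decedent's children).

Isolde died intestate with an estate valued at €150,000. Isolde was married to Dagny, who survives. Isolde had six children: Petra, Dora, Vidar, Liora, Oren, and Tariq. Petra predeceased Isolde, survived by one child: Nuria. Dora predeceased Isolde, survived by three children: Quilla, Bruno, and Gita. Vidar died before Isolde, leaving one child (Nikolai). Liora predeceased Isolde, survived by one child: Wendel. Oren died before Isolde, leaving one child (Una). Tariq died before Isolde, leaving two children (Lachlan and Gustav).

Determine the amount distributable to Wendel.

Dagny takes two-fifths of €150,000 = €60,000. The remaining €90,000 passes to the descendants.
No child survives, so the initial division is made at the grandchildren's generation.
The descendants' portion (€90,000) is divided into 9 shares of €10,000: Nuria, Quilla, Bruno, Gita, Nikolai, Wendel, Una, Lachlan, and Gustav each take €10,000.

Wendel receives €10,000.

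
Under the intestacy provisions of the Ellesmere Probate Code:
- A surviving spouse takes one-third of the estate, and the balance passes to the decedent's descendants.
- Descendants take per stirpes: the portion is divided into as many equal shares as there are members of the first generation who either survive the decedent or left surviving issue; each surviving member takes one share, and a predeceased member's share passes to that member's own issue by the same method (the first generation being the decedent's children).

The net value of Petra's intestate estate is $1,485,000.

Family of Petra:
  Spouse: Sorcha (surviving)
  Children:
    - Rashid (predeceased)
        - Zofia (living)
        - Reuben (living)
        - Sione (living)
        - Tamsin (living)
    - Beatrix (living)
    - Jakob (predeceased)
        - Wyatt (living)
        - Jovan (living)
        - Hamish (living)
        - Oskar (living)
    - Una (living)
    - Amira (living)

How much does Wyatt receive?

Sorcha takes one-third of $1,485,000 = $495,000. The remaining $990,000 passes to the descendants.
The descendants' portion ($990,000) is divided into 5 shares of $198,000: Beatrix, Una, and Amira each take $198,000; Rashid's $198,000 share passes to Rashid's issue; Jakob's $198,000 share passes to Jakob's issue.
Rashid's share ($198,000) is divided into 4 shares of $49,500: Zofia, Reuben, Sione, and Tamsin each take $49,500.
Jakob's share ($198,000) is divided into 4 shares of $49,500: Wyatt, Jovan, Hamish, and Oskar each take $49,500.

Wyatt receives $49,500.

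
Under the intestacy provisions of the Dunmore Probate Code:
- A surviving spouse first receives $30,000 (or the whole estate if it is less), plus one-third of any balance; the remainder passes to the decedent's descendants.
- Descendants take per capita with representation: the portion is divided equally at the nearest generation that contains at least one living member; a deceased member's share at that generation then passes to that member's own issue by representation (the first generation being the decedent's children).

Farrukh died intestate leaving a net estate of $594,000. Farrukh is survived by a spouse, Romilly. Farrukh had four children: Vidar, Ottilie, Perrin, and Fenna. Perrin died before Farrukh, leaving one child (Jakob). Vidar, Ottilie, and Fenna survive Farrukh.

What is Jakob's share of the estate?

Jakob receives $94,000.

Romilly first takes $30,000, leaving a balance of $564,000. Romilly then takes one-third of the balance ($188,000), for a total of $218,000. The remaining $376,000 passes to the descendants.
The descendants' portion ($376,000) is divided into 4 shares of $94,000: Vidar, Ottilie, and Fenna each take $94,000; Perrin's $94,000 share passes to Perrin's issue.
Perrin's share ($94,000) passes entirely to Jakob.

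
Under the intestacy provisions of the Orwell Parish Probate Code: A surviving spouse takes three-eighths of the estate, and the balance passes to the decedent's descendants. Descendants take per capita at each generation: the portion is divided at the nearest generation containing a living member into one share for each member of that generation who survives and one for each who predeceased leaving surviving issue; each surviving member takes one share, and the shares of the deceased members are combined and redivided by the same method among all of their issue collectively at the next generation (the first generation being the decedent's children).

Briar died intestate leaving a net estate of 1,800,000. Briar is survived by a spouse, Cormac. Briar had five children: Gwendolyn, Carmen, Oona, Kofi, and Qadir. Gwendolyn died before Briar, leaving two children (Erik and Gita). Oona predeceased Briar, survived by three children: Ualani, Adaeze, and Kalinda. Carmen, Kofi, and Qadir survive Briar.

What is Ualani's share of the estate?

Cormac takes three-eighths of 1,800,000 = 675,000. The remaining 1,125,000 passes to the descendants.
The descendants' portion (1,125,000) is divided at the children's generation into 5 shares of 225,000. Carmen, Kofi, and Qadir each take 225,000. The 2 shares of the deceased (Gwendolyn and Oona) are combined into a pool of 450,000.
That pool (450,000) is divided at the grandchildren's generation equally among Erik, Gita, Ualani, Adaeze, and Kalinda: 90,000 each.

Ualani receives 90,000.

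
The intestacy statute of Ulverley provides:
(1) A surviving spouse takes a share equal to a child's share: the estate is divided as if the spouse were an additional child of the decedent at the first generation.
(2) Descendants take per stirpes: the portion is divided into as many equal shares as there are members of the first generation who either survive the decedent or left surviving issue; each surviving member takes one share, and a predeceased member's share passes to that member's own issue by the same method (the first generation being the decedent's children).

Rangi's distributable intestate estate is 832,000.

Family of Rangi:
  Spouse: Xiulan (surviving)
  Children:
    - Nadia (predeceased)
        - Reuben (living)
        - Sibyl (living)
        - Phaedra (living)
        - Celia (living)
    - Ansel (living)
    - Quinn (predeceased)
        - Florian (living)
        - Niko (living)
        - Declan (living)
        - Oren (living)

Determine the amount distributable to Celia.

Celia receives 52,000.

The spouse counts as an additional share at the children's level, so there are 4 primary shares of 208,000. Xiulan takes one such share (208,000).
The children's combined portion (624,000) is divided into 3 shares of 208,000: Ansel takes 208,000; Nadia's 208,000 share passes to Nadia's issue; Quinn's 208,000 share passes to Quinn's issue.
Nadia's share (208,000) is divided into 4 shares of 52,000: Reuben, Sibyl, Phaedra, and Celia each take 52,000.
Quinn's share (208,000) is divided into 4 shares of 52,000: Florian, Niko, Declan, and Oren each take 52,000.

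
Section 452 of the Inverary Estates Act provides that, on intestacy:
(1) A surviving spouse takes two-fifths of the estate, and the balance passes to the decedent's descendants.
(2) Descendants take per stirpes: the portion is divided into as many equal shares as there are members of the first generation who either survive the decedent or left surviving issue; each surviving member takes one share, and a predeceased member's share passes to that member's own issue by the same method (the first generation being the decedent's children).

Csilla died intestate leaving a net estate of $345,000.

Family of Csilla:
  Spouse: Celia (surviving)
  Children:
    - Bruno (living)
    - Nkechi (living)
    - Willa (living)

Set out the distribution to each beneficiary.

Celia takes two-fifths of $345,000 = $138,000. The remaining $207,000 passes to the descendants.
The descendants' portion ($207,000) is divided into 3 shares of $69,000: Bruno, Nkechi, and Willa each take $69,000.

Celia: $138,000; Bruno: $69,000; Nkechi: $69,000; Willa: $69,000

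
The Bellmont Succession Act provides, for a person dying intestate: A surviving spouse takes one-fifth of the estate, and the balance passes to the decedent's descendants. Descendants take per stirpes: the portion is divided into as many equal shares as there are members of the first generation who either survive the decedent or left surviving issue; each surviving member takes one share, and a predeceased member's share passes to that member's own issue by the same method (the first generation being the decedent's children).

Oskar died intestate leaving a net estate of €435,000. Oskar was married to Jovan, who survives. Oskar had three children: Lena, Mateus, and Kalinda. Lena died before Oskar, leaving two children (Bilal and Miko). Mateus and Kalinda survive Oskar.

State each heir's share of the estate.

Jovan takes one-fifth of €435,000 = €87,000. The remaining €348,000 passes to the descendants.
The descendants' portion (€348,000) is divided into 3 shares of €116,000: Mateus and Kalinda each take €116,000; Lena's €116,000 share passes to Lena's issue.
Lena's share (€116,000) is divided into 2 shares of €58,000: Bilal and Miko each take €58,000.

Jovan: €87,000; Bilal: €58,000; Miko: €58,000; Mateus: €116,000; Kalinda: €116,000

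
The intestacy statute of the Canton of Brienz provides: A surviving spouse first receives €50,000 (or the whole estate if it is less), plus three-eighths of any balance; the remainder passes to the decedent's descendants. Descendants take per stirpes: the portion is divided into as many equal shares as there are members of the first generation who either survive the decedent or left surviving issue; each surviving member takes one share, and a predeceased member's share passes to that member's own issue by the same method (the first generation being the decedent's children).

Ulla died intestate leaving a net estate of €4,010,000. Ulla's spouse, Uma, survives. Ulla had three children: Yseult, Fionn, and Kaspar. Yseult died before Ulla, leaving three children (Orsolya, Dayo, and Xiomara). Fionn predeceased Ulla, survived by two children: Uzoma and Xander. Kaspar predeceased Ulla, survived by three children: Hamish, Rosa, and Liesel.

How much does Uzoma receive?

Uzoma receives €412,500.

Uma first takes €50,000, leaving a balance of €3,960,000. Uma then takes three-eighths of the balance (€1,485,000), for a total of €1,535,000. The remaining €2,475,000 passes to the descendants.
The descendants' portion (€2,475,000) is divided into 3 shares of €825,000: Yseult's €825,000 share passes to Yseult's issue; Fionn's €825,000 share passes to Fionn's issue; Kaspar's €825,000 share passes to Kaspar's issue.
Yseult's share (€825,000) is divided into 3 shares of €275,000: Orsolya, Dayo, and Xiomara each take €275,000.
Fionn's share (€825,000) is divided into 2 shares of €412,500: Uzoma and Xander each take €412,500.
Kaspar's share (€825,000) is divided into 3 shares of €275,000: Hamish, Rosa, and Liesel each take €275,000.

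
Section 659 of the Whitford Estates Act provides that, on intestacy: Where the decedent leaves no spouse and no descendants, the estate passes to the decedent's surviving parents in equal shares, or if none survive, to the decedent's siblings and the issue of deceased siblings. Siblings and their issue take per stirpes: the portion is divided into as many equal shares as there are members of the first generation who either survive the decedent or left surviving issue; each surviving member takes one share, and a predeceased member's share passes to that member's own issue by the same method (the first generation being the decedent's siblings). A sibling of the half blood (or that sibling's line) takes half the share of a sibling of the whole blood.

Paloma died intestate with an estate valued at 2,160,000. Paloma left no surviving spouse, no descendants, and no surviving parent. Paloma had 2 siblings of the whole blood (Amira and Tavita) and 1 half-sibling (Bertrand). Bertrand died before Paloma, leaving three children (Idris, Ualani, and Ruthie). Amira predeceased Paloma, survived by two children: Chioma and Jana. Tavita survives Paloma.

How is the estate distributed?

Idris: 144,000; Ualani: 144,000; Ruthie: 144,000; Chioma: 432,000; Jana: 432,000; Tavita: 864,000

The entire 2,160,000 passes to the siblings and their issue.
Counting each half-blood sibling's line as half a unit, there are 5/2 units in 2,160,000, so one unit is 864,000. Whole-blood lines (Amira and Tavita) take 864,000 each; half-blood lines (Bertrand) take 432,000 each.
Bertrand's share (432,000) is divided into 3 shares of 144,000: Idris, Ualani, and Ruthie each take 144,000.
Amira's share (864,000) is divided into 2 shares of 432,000: Chioma and Jana each take 432,000.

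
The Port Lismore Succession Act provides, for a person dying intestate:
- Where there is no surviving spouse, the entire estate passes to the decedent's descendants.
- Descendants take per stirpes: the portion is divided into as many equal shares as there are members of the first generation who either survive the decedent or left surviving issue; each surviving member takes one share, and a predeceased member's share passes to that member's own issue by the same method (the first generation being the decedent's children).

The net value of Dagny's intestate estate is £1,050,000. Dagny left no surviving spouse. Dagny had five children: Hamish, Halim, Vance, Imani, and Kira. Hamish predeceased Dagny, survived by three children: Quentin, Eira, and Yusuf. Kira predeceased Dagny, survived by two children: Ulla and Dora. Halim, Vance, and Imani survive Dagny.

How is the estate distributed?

The entire £1,050,000 passes to the descendants.
That amount (£1,050,000) is divided into 5 shares of £210,000: Halim, Vance, and Imani each take £210,000; Hamish's £210,000 share passes to Hamish's issue; Kira's £210,000 share passes to Kira's issue.
Hamish's share (£210,000) is divided into 3 shares of £70,000: Quentin, Eira, and Yusuf each take £70,000.
Kira's share (£210,000) is divided into 2 shares of £105,000: Ulla and Dora each take £105,000.

Quentin: £70,000; Eira: £70,000; Yusuf: £70,000; Halim: £210,000; Vance: £210,000; Imani: £210,000; Ulla: £105,000; Dora: £105,000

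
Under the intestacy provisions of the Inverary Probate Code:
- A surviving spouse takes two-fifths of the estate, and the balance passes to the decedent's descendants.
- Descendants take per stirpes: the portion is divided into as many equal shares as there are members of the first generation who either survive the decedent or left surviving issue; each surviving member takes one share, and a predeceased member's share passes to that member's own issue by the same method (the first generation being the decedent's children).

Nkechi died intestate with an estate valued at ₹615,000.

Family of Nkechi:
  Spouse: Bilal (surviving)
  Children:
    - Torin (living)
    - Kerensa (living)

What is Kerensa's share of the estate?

Kerensa receives ₹184,500.

Bilal takes two-fifths of ₹615,000 = ₹246,000. The remaining ₹369,000 passes to the descendants.
The descendants' portion (₹369,000) is divided into 2 shares of ₹184,500: Torin and Kerensa each take ₹184,500.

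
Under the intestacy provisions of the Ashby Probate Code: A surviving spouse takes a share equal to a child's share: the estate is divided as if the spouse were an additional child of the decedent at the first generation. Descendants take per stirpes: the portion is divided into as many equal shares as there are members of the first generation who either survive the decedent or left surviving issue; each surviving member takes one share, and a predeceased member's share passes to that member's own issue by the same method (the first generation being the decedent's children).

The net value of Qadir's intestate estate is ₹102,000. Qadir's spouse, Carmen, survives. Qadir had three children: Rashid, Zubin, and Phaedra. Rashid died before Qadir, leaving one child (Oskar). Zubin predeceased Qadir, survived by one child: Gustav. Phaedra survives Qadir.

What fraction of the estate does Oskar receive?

The spouse counts as an additional share at the children's level, so there are 4 primary shares of ₹25,500. Carmen takes one such share (₹25,500).
The children's combined portion (₹76,500) is divided into 3 shares of ₹25,500: Phaedra takes ₹25,500; Rashid's ₹25,500 share passes to Rashid's issue; Zubin's ₹25,500 share passes to Zubin's issue.
Rashid's share (₹25,500) passes entirely to Oskar.
Zubin's share (₹25,500) passes entirely to Gustav.

Oskar receives 1/4 of the estate.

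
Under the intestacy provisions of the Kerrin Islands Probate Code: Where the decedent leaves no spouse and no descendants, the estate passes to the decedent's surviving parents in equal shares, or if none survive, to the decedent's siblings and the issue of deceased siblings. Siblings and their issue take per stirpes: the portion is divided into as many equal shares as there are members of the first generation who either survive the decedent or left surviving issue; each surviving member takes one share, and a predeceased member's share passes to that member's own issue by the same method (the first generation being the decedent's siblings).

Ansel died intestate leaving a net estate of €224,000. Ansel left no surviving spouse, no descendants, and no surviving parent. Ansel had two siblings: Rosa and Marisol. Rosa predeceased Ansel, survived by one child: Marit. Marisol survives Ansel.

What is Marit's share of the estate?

Marit receives €112,000.

The entire €224,000 passes to the siblings and their issue.
That amount (€224,000) is divided into 2 shares of €112,000: Marisol takes €112,000; Rosa's €112,000 share passes to Rosa's issue.
Rosa's share (€112,000) passes entirely to Marit.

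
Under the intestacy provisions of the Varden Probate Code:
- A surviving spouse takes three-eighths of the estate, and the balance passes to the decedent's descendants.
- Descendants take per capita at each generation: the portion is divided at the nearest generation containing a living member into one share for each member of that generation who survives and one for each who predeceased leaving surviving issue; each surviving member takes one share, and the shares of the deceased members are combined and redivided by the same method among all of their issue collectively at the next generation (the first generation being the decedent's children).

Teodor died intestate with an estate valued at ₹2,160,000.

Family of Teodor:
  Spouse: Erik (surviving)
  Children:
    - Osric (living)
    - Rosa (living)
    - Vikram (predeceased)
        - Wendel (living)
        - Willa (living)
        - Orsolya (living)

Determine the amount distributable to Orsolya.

Erik takes three-eighths of ₹2,160,000 = ₹810,000. The remaining ₹1,350,000 passes to the descendants.
The descendants' portion (₹1,350,000) is divided at the children's generation into 3 shares of ₹450,000. Osric and Rosa each take ₹450,000. The remaining share for the deceased Vikram (₹450,000) is carried to the next generation.
That pool (₹450,000) is divided at the grandchildren's generation equally among Wendel, Willa, and Orsolya: ₹150,000 each.

Orsolya receives ₹150,000.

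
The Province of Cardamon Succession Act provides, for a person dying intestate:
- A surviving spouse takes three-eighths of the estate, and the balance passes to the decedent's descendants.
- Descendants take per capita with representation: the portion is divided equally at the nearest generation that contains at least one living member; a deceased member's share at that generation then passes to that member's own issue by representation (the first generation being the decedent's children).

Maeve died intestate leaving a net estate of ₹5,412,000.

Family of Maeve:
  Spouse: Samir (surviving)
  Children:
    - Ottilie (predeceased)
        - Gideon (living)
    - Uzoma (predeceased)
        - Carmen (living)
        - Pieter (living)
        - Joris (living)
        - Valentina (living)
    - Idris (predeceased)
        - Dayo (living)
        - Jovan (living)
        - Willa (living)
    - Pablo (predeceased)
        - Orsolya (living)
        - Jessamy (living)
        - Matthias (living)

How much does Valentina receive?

Samir takes three-eighths of ₹5,412,000 = ₹2,029,500. The remaining ₹3,382,500 passes to the descendants.
No child survives, so the initial division is made at the grandchildren's generation.
The descendants' portion (₹3,382,500) is divided into 11 shares of ₹307,500: Gideon, Carmen, Pieter, Joris, Valentina, Dayo, Jovan, Willa, Orsolya, Jessamy, and Matthias each take ₹307,500.

Valentina receives ₹307,500.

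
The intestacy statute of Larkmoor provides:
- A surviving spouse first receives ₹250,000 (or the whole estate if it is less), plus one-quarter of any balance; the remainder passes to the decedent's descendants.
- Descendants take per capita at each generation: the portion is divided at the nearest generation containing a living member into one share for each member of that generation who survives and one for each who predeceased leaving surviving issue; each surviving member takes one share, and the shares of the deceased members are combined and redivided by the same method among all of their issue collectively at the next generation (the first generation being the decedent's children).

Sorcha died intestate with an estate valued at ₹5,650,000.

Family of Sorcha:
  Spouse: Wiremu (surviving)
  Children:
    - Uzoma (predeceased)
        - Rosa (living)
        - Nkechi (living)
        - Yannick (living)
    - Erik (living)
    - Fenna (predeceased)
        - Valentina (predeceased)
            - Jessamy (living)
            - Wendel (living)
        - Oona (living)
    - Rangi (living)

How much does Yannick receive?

Wiremu first takes ₹250,000, leaving a balance of ₹5,400,000. Wiremu then takes one-quarter of the balance (₹1,350,000), for a total of ₹1,600,000. The remaining ₹4,050,000 passes to the descendants.
The descendants' portion (₹4,050,000) is divided at the children's generation into 4 shares of ₹1,012,500. Erik and Rangi each take ₹1,012,500. The 2 shares of the deceased (Uzoma and Fenna) are combined into a pool of ₹2,025,000.
That pool (₹2,025,000) is divided at the grandchildren's generation into 5 shares of ₹405,000. Rosa, Nkechi, Yannick, and Oona each take ₹405,000. The remaining share for the deceased Valentina (₹405,000) is carried to the next generation.
That pool (₹405,000) is divided at the great-grandchildren's generation equally among Jessamy and Wendel: ₹202,500 each.

Yannick receives ₹405,000.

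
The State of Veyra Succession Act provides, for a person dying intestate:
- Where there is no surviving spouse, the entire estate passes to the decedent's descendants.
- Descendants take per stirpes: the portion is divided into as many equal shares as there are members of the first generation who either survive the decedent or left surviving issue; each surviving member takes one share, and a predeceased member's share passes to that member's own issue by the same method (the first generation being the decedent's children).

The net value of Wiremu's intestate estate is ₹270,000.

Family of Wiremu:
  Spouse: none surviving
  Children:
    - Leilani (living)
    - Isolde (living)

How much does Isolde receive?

Isolde receives ₹135,000.

The entire ₹270,000 passes to the descendants.
That amount (₹270,000) is divided into 2 shares of ₹135,000: Leilani and Isolde each take ₹135,000.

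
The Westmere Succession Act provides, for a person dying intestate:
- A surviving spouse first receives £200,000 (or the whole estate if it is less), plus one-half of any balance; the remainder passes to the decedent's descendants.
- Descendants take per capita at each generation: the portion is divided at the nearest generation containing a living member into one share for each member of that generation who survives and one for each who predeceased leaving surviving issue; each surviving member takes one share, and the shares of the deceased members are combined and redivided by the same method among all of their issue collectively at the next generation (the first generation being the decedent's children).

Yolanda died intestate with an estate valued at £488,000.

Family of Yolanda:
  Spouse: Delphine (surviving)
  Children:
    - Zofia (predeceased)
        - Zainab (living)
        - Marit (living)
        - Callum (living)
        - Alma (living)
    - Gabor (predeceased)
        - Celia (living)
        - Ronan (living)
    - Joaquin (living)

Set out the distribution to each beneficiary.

Delphine: £344,000; Zainab: £16,000; Marit: £16,000; Callum: £16,000; Alma: £16,000; Celia: £16,000; Ronan: £16,000; Joaquin: £48,000

Delphine first takes £200,000, leaving a balance of £288,000. Delphine then takes one-half of the balance (£144,000), for a total of £344,000. The remaining £144,000 passes to the descendants.
The descendants' portion (£144,000) is divided at the children's generation into 3 shares of £48,000. Joaquin takes £48,000. The 2 shares of the deceased (Zofia and Gabor) are combined into a pool of £96,000.
That pool (£96,000) is divided at the grandchildren's generation equally among Zainab, Marit, Callum, Alma, Celia, and Ronan: £16,000 each.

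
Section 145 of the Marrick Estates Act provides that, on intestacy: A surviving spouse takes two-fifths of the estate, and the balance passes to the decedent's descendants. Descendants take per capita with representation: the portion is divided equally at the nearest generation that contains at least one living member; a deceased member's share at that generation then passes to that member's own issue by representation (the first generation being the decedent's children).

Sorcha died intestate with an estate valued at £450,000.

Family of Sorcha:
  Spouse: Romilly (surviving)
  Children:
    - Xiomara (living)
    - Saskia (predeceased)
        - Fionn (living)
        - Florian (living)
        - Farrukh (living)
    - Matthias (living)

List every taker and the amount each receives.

Romilly takes two-fifths of £450,000 = £180,000. The remaining £270,000 passes to the descendants.
The descendants' portion (£270,000) is divided into 3 shares of £90,000: Xiomara and Matthias each take £90,000; Saskia's £90,000 share passes to Saskia's issue.
Saskia's share (£90,000) is divided into 3 shares of £30,000: Fionn, Florian, and Farrukh each take £30,000.

Romilly: £180,000; Xiomara: £90,000; Fionn: £30,000; Florian: £30,000; Farrukh: £30,000; Matthias: £90,000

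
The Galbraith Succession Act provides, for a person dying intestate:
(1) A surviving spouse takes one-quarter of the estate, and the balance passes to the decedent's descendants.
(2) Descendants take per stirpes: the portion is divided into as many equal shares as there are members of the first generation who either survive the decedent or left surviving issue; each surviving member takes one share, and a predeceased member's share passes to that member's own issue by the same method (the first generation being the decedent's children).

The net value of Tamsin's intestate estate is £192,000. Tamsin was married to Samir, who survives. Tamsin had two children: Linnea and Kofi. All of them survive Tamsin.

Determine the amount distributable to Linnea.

Linnea receives £72,000.

Samir takes one-quarter of £192,000 = £48,000. The remaining £144,000 passes to the descendants.
The descendants' portion (£144,000) is divided into 2 shares of £72,000: Linnea and Kofi each take £72,000.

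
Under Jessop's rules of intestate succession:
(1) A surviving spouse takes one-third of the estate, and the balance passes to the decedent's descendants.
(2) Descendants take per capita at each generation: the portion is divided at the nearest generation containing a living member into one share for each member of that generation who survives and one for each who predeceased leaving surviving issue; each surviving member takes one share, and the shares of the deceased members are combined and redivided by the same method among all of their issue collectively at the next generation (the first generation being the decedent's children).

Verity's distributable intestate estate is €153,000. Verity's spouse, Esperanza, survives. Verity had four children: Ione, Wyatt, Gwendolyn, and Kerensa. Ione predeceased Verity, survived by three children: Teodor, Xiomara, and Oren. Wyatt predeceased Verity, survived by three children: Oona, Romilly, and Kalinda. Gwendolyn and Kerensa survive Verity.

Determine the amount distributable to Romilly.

Romilly receives €8,500.

Esperanza takes one-third of €153,000 = €51,000. The remaining €102,000 passes to the descendants.
The descendants' portion (€102,000) is divided at the children's generation into 4 shares of €25,500. Gwendolyn and Kerensa each take €25,500. The 2 shares of the deceased (Ione and Wyatt) are combined into a pool of €51,000.
That pool (€51,000) is divided at the grandchildren's generation equally among Teodor, Xiomara, Oren, Oona, Romilly, and Kalinda: €8,500 each.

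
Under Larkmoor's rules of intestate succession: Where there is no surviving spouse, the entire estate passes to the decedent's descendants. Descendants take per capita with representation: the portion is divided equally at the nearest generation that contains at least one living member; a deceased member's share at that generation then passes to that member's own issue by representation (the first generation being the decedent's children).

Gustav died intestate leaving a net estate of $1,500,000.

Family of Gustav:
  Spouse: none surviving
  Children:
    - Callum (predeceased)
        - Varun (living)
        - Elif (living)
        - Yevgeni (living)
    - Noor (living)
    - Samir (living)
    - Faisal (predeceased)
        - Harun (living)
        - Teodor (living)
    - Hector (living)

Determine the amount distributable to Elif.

The entire $1,500,000 passes to the descendants.
That amount ($1,500,000) is divided into 5 shares of $300,000: Noor, Samir, and Hector each take $300,000; Callum's $300,000 share passes to Callum's issue; Faisal's $300,000 share passes to Faisal's issue.
Callum's share ($300,000) is divided into 3 shares of $100,000: Varun, Elif, and Yevgeni each take $100,000.
Faisal's share ($300,000) is divided into 2 shares of $150,000: Harun and Teodor each take $150,000.

Elif receives $100,000.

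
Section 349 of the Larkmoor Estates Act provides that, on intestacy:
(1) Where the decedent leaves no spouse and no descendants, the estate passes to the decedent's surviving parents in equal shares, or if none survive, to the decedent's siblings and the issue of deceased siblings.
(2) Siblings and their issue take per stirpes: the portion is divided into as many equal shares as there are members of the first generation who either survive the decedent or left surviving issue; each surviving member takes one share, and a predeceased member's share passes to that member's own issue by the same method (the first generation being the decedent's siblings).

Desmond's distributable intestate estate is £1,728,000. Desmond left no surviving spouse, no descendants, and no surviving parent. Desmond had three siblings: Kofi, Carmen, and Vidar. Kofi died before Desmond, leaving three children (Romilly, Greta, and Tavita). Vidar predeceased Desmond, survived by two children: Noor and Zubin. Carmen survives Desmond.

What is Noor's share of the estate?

Noor receives £288,000.

The entire £1,728,000 passes to the siblings and their issue.
That amount (£1,728,000) is divided into 3 shares of £576,000: Carmen takes £576,000; Kofi's £576,000 share passes to Kofi's issue; Vidar's £576,000 share passes to Vidar's issue.
Kofi's share (£576,000) is divided into 3 shares of £192,000: Romilly, Greta, and Tavita each take £192,000.
Vidar's share (£576,000) is divided into 2 shares of £288,000: Noor and Zubin each take £288,000.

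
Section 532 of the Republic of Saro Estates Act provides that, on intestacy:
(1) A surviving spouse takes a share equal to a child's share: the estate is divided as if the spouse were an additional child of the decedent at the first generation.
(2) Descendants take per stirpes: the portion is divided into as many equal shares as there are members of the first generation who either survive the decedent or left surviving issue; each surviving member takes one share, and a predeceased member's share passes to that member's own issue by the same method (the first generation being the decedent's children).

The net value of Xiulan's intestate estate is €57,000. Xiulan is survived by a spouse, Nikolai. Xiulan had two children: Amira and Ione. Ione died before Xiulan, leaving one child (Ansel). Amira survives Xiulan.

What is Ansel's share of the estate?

Ansel receives €19,000.

The spouse counts as an additional share at the children's level, so there are 3 primary shares of €19,000. Nikolai takes one such share (€19,000).
The children's combined portion (€38,000) is divided into 2 shares of €19,000: Amira takes €19,000; Ione's €19,000 share passes to Ione's issue.
Ione's share (€19,000) passes entirely to Ansel.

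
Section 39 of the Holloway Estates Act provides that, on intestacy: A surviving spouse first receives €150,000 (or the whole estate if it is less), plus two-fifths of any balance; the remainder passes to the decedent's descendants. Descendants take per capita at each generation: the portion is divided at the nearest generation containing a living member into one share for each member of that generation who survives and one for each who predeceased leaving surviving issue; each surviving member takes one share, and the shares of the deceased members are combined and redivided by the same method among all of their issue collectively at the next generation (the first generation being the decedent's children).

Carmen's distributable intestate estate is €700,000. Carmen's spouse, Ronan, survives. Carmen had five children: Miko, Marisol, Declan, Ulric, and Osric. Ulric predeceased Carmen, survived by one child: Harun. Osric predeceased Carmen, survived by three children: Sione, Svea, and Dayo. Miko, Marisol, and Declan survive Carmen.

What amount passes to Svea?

Svea receives €33,000.

Ronan first takes €150,000, leaving a balance of €550,000. Ronan then takes two-fifths of the balance (€220,000), for a total of €370,000. The remaining €330,000 passes to the descendants.
The descendants' portion (€330,000) is divided at the children's generation into 5 shares of €66,000. Miko, Marisol, and Declan each take €66,000. The 2 shares of the deceased (Ulric and Osric) are combined into a pool of €132,000.
That pool (€132,000) is divided at the grandchildren's generation equally among Harun, Sione, Svea, and Dayo: €33,000 each.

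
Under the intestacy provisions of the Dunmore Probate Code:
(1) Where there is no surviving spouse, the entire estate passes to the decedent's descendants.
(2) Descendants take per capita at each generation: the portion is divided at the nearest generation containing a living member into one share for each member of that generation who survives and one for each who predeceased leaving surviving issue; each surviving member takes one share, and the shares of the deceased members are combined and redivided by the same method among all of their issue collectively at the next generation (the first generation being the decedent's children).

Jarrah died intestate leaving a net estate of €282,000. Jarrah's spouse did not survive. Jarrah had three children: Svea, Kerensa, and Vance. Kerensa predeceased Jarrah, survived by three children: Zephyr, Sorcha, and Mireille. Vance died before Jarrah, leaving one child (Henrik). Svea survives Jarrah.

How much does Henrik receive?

Henrik receives €47,000.

The entire €282,000 passes to the descendants.
That amount (€282,000) is divided at the children's generation into 3 shares of €94,000. Svea takes €94,000. The 2 shares of the deceased (Kerensa and Vance) are combined into a pool of €188,000.
That pool (€188,000) is divided at the grandchildren's generation equally among Zephyr, Sorcha, Mireille, and Henrik: €47,000 each.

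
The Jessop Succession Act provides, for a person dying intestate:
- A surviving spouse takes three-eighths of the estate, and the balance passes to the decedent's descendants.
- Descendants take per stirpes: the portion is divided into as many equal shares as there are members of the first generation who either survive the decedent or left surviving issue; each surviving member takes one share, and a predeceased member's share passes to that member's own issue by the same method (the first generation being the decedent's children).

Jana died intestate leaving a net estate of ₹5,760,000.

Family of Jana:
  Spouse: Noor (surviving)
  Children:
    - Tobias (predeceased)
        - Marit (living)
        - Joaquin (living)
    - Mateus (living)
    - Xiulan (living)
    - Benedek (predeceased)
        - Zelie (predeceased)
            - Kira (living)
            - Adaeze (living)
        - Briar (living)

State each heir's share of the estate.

Noor: ₹2,160,000; Marit: ₹450,000; Joaquin: ₹450,000; Mateus: ₹900,000; Xiulan: ₹900,000; Kira: ₹225,000; Adaeze: ₹225,000; Briar: ₹450,000

Noor takes three-eighths of ₹5,760,000 = ₹2,160,000. The remaining ₹3,600,000 passes to the descendants.
The descendants' portion (₹3,600,000) is divided into 4 shares of ₹900,000: Mateus and Xiulan each take ₹900,000; Tobias's ₹900,000 share passes to Tobias's issue; Benedek's ₹900,000 share passes to Benedek's issue.
Tobias's share (₹900,000) is divided into 2 shares of ₹450,000: Marit and Joaquin each take ₹450,000.
Benedek's share (₹900,000) is divided into 2 shares of ₹450,000: Briar takes ₹450,000; Zelie's ₹450,000 share passes to Zelie's issue.
Zelie's share (₹450,000) is divided into 2 shares of ₹225,000: Kira and Adaeze each take ₹225,000.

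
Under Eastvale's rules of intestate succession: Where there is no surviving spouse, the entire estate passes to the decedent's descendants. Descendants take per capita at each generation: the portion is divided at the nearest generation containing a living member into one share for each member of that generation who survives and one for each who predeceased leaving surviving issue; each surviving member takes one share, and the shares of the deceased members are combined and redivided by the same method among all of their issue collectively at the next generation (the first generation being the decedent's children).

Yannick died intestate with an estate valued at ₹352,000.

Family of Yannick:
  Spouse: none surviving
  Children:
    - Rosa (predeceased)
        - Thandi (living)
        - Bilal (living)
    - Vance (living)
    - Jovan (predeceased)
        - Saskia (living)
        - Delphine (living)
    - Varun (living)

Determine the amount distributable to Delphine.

The entire ₹352,000 passes to the descendants.
That amount (₹352,000) is divided at the children's generation into 4 shares of ₹88,000. Vance and Varun each take ₹88,000. The 2 shares of the deceased (Rosa and Jovan) are combined into a pool of ₹176,000.
That pool (₹176,000) is divided at the grandchildren's generation equally among Thandi, Bilal, Saskia, and Delphine: ₹44,000 each.

Delphine receives ₹44,000.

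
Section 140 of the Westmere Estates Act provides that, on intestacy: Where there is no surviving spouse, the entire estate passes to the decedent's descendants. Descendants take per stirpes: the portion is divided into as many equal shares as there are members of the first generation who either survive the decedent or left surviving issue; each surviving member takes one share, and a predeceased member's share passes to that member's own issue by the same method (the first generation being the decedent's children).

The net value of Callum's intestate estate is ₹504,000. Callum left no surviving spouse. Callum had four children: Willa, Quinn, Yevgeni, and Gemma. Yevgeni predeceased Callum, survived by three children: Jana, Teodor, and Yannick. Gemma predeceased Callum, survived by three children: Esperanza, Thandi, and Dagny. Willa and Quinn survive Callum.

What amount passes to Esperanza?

The entire ₹504,000 passes to the descendants.
That amount (₹504,000) is divided into 4 shares of ₹126,000: Willa and Quinn each take ₹126,000; Yevgeni's ₹126,000 share passes to Yevgeni's issue; Gemma's ₹126,000 share passes to Gemma's issue.
Yevgeni's share (₹126,000) is divided into 3 shares of ₹42,000: Jana, Teodor, and Yannick each take ₹42,000.
Gemma's share (₹126,000) is divided into 3 shares of ₹42,000: Esperanza, Thandi, and Dagny each take ₹42,000.

Esperanza receives ₹42,000.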